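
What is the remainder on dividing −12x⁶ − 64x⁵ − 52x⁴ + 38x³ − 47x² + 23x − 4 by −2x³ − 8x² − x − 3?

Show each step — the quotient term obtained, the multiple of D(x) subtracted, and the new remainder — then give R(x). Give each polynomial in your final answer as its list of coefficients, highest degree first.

R = [8]

Step 1: lead(−12x⁶ − 64x⁵ − 52x⁴ + 38x³ − 47x² + 23x − 4) ÷ lead(D) = −12x⁶ ÷ −2x³ = 6x³. Subtract (6x³)·D = −12x⁶ − 48x⁵ − 6x⁴ − 18x³. Remainder: −16x⁵ − 46x⁴ + 56x³ − 47x² + 23x − 4.
Step 2: lead(−16x⁵ − 46x⁴ + 56x³ − 47x² + 23x − 4) ÷ lead(D) = −16x⁵ ÷ −2x³ = 8x². Subtract (8x²)·D = −16x⁵ − 64x⁴ − 8x³ − 24x². Remainder: 18x⁴ + 64x³ − 23x² + 23x − 4.
Step 3: lead(18x⁴ + 64x³ − 23x² + 23x − 4) ÷ lead(D) = 18x⁴ ÷ −2x³ = −9x. Subtract (−9x)·D = 18x⁴ + 72x³ + 9x² + 27x. Remainder: −8x³ − 32x² − 4x − 4.
Step 4: lead(−8x³ − 32x² − 4x − 4) ÷ lead(D) = −8x³ ÷ −2x³ = 4. Subtract (4)·D = −8x³ − 32x² − 4x − 12. Remainder: 8.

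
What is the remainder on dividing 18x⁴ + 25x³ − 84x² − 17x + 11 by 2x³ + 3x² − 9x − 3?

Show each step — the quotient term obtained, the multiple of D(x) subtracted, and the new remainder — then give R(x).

Step 1: lead(18x⁴ + 25x³ − 84x² − 17x + 11) ÷ lead(D) = 18x⁴ ÷ 2x³ = 9x. Subtract (9x)·D = 18x⁴ + 27x³ − 81x² − 27x. Remainder: −2x³ − 3x² + 10x + 11.
Step 2: lead(−2x³ − 3x² + 10x + 11) ÷ lead(D) = −2x³ ÷ 2x³ = −1. Subtract (−1)·D = −2x³ − 3x² + 9x + 3. Remainder: x + 8.

R(x) = x + 8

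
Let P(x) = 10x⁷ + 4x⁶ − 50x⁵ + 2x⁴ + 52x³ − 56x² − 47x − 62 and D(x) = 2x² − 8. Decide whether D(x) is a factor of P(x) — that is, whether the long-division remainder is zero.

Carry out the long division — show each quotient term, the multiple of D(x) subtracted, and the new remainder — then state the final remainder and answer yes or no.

Step 1: lead(10x⁷ + 4x⁶ − 50x⁵ + 2x⁴ + 52x³ − 56x² − 47x − 62) ÷ lead(D) = 10x⁷ ÷ 2x² = 5x⁵. Subtract (5x⁵)·D = 10x⁷ − 40x⁵. Remainder: 4x⁶ − 10x⁵ + 2x⁴ + 52x³ − 56x² − 47x − 62.
Step 2: lead(4x⁶ − 10x⁵ + 2x⁴ + 52x³ − 56x² − 47x − 62) ÷ lead(D) = 4x⁶ ÷ 2x² = 2x⁴. Subtract (2x⁴)·D = 4x⁶ − 16x⁴. Remainder: −10x⁵ + 18x⁴ + 52x³ − 56x² − 47x − 62.
Step 3: lead(−10x⁵ + 18x⁴ + 52x³ − 56x² − 47x − 62) ÷ lead(D) = −10x⁵ ÷ 2x² = −5x³. Subtract (−5x³)·D = −10x⁵ + 40x³. Remainder: 18x⁴ + 12x³ − 56x² − 47x − 62.
Step 4: lead(18x⁴ + 12x³ − 56x² − 47x − 62) ÷ lead(D) = 18x⁴ ÷ 2x² = 9x². Subtract (9x²)·D = 18x⁴ − 72x². Remainder: 12x³ + 16x² − 47x − 62.
Step 5: lead(12x³ + 16x² − 47x − 62) ÷ lead(D) = 12x³ ÷ 2x² = 6x. Subtract (6x)·D = 12x³ − 48x. Remainder: 16x² + x − 62.
Step 6: lead(16x² + x − 62) ÷ lead(D) = 16x² ÷ 2x² = 8. Subtract (8)·D = 16x² − 64. Remainder: x + 2.

R(x) = x + 2, so D(x) is not a factor of P(x). no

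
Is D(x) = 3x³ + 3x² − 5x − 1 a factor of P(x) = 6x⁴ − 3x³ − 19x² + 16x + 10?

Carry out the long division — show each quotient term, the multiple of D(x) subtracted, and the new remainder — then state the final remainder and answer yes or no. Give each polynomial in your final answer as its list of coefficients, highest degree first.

Step 1: lead(6x⁴ − 3x³ − 19x² + 16x + 10) ÷ lead(D) = 6x⁴ ÷ 3x³ = 2x. Subtract (2x)·D = 6x⁴ + 6x³ − 10x² − 2x. Remainder: −9x³ − 9x² + 18x + 10.
Step 2: lead(−9x³ − 9x² + 18x + 10) ÷ lead(D) = −9x³ ÷ 3x³ = −3. Subtract (−3)·D = −9x³ − 9x² + 15x + 3. Remainder: 3x + 7.

R = [3, 7], so D(x) is not a factor of P(x). no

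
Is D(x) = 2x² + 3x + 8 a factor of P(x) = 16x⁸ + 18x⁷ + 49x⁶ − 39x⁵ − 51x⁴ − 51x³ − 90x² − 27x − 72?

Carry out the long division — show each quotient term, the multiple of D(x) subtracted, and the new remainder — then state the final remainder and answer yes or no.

Step 1: lead(16x⁸ + 18x⁷ + 49x⁶ − 39x⁵ − 51x⁴ − 51x³ − 90x² − 27x − 72) ÷ lead(D) = 16x⁸ ÷ 2x² = 8x⁶. Subtract (8x⁶)·D = 16x⁸ + 24x⁷ + 64x⁶. Remainder: −6x⁷ − 15x⁶ − 39x⁵ − 51x⁴ − 51x³ − 90x² − 27x − 72.
Step 2: lead(−6x⁷ − 15x⁶ − 39x⁵ − 51x⁴ − 51x³ − 90x² − 27x − 72) ÷ lead(D) = −6x⁷ ÷ 2x² = −3x⁵. Subtract (−3x⁵)·D = −6x⁷ − 9x⁶ − 24x⁵. Remainder: −6x⁶ − 15x⁵ − 51x⁴ − 51x³ − 90x² − 27x − 72.
Step 3: lead(−6x⁶ − 15x⁵ − 51x⁴ − 51x³ − 90x² − 27x − 72) ÷ lead(D) = −6x⁶ ÷ 2x² = −3x⁴. Subtract (−3x⁴)·D = −6x⁶ − 9x⁵ − 24x⁴. Remainder: −6x⁵ − 27x⁴ − 51x³ − 90x² − 27x − 72.
Step 4: lead(−6x⁵ − 27x⁴ − 51x³ − 90x² − 27x − 72) ÷ lead(D) = −6x⁵ ÷ 2x² = −3x³. Subtract (−3x³)·D = −6x⁵ − 9x⁴ − 24x³. Remainder: −18x⁴ − 27x³ − 90x² − 27x − 72.
Step 5: lead(−18x⁴ − 27x³ − 90x² − 27x − 72) ÷ lead(D) = −18x⁴ ÷ 2x² = −9x². Subtract (−9x²)·D = −18x⁴ − 27x³ − 72x². Remainder: −18x² − 27x − 72.
Step 6: lead(−18x² − 27x − 72) ÷ lead(D) = −18x² ÷ 2x² = −9. Subtract (−9)·D = −18x² − 27x − 72. Remainder: 0.

R(x) = 0, so D(x) is a factor of P(x). yes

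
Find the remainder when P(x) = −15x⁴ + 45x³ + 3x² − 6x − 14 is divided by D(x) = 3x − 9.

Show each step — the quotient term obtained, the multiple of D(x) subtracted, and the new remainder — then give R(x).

Step 1: lead(−15x⁴ + 45x³ + 3x² − 6x − 14) ÷ lead(D) = −15x⁴ ÷ 3x = −5x³. Subtract (−5x³)·D = −15x⁴ + 45x³. Remainder: 3x² − 6x − 14.
Step 2: lead(3x² − 6x − 14) ÷ lead(D) = 3x² ÷ 3x = x. Subtract (x)·D = 3x² − 9x. Remainder: 3x − 14.
Step 3: lead(3x − 14) ÷ lead(D) = 3x ÷ 3x = 1. Subtract (1)·D = 3x − 9. Remainder: −5.

R(x) = −5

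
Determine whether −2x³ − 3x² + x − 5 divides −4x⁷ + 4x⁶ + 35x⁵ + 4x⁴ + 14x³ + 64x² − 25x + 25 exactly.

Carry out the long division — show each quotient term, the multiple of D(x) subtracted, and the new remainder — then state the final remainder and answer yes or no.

Step 1: lead(−4x⁷ + 4x⁶ + 35x⁵ + 4x⁴ + 14x³ + 64x² − 25x + 25) ÷ lead(D) = −4x⁷ ÷ −2x³ = 2x⁴. Subtract (2x⁴)·D = −4x⁷ − 6x⁶ + 2x⁵ − 10x⁴. Remainder: 10x⁶ + 33x⁵ + 14x⁴ + 14x³ + 64x² − 25x + 25.
Step 2: lead(10x⁶ + 33x⁵ + 14x⁴ + 14x³ + 64x² − 25x + 25) ÷ lead(D) = 10x⁶ ÷ −2x³ = −5x³. Subtract (−5x³)·D = 10x⁶ + 15x⁵ − 5x⁴ + 25x³. Remainder: 18x⁵ + 19x⁴ − 11x³ + 64x² − 25x + 25.
Step 3: lead(18x⁵ + 19x⁴ − 11x³ + 64x² − 25x + 25) ÷ lead(D) = 18x⁵ ÷ −2x³ = −9x². Subtract (−9x²)·D = 18x⁵ + 27x⁴ − 9x³ + 45x². Remainder: −8x⁴ − 2x³ + 19x² − 25x + 25.
Step 4: lead(−8x⁴ − 2x³ + 19x² − 25x + 25) ÷ lead(D) = −8x⁴ ÷ −2x³ = 4x. Subtract (4x)·D = −8x⁴ − 12x³ + 4x² − 20x. Remainder: 10x³ + 15x² − 5x + 25.
Step 5: lead(10x³ + 15x² − 5x + 25) ÷ lead(D) = 10x³ ÷ −2x³ = −5. Subtract (−5)·D = 10x³ + 15x² − 5x + 25. Remainder: 0.

R(x) = 0, so D(x) is a factor of P(x). yes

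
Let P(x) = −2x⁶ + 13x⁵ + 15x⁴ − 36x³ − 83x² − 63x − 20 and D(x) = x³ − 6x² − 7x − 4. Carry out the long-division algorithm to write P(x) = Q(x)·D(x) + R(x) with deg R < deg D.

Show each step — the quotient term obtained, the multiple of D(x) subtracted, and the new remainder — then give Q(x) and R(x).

Step 1: lead(−2x⁶ + 13x⁵ + 15x⁴ − 36x³ − 83x² − 63x − 20) ÷ lead(D) = −2x⁶ ÷ x³ = −2x³. Subtract (−2x³)·D = −2x⁶ + 12x⁵ + 14x⁴ + 8x³. Remainder: x⁵ + x⁴ − 44x³ − 83x² − 63x − 20.
Step 2: lead(x⁵ + x⁴ − 44x³ − 83x² − 63x − 20) ÷ lead(D) = x⁵ ÷ x³ = x². Subtract (x²)·D = x⁵ − 6x⁴ − 7x³ − 4x². Remainder: 7x⁴ − 37x³ − 79x² − 63x − 20.
Step 3: lead(7x⁴ − 37x³ − 79x² − 63x − 20) ÷ lead(D) = 7x⁴ ÷ x³ = 7x. Subtract (7x)·D = 7x⁴ − 42x³ − 49x² − 28x. Remainder: 5x³ − 30x² − 35x − 20.
Step 4: lead(5x³ − 30x² − 35x − 20) ÷ lead(D) = 5x³ ÷ x³ = 5. Subtract (5)·D = 5x³ − 30x² − 35x − 20. Remainder: 0.

Q(x) = −2x³ + x² + 7x + 5; R(x) = 0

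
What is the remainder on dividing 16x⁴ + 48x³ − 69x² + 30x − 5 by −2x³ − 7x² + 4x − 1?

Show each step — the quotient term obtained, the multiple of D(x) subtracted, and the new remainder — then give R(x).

Step 1: lead(16x⁴ + 48x³ − 69x² + 30x − 5) ÷ lead(D) = 16x⁴ ÷ −2x³ = −8x. Subtract (−8x)·D = 16x⁴ + 56x³ − 32x² + 8x. Remainder: −8x³ − 37x² + 22x − 5.
Step 2: lead(−8x³ − 37x² + 22x − 5) ÷ lead(D) = −8x³ ÷ −2x³ = 4. Subtract (4)·D = −8x³ − 28x² + 16x − 4. Remainder: −9x² + 6x − 1.

R(x) = −9x² + 6x − 1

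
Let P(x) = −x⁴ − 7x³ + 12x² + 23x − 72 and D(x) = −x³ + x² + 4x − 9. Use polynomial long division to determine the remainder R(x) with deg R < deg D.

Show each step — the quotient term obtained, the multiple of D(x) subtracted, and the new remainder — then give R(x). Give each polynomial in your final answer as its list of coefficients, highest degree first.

Step 1: lead(−x⁴ − 7x³ + 12x² + 23x − 72) ÷ lead(D) = −x⁴ ÷ −x³ = x. Subtract (x)·D = −x⁴ + x³ + 4x² − 9x. Remainder: −8x³ + 8x² + 32x − 72.
Step 2: lead(−8x³ + 8x² + 32x − 72) ÷ lead(D) = −8x³ ÷ −x³ = 8. Subtract (8)·D = −8x³ + 8x² + 32x − 72. Remainder: 0.

R = [0]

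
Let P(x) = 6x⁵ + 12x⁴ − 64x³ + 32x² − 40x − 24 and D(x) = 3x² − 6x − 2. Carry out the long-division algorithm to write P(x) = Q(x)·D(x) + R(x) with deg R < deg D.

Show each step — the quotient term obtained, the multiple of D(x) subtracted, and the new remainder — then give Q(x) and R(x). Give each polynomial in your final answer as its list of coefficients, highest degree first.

Q = [2, 8, -4, 8]; R = [-8]

Step 1: lead(6x⁵ + 12x⁴ − 64x³ + 32x² − 40x − 24) ÷ lead(D) = 6x⁵ ÷ 3x² = 2x³. Subtract (2x³)·D = 6x⁵ − 12x⁴ − 4x³. Remainder: 24x⁴ − 60x³ + 32x² − 40x − 24.
Step 2: lead(24x⁴ − 60x³ + 32x² − 40x − 24) ÷ lead(D) = 24x⁴ ÷ 3x² = 8x². Subtract (8x²)·D = 24x⁴ − 48x³ − 16x². Remainder: −12x³ + 48x² − 40x − 24.
Step 3: lead(−12x³ + 48x² − 40x − 24) ÷ lead(D) = −12x³ ÷ 3x² = −4x. Subtract (−4x)·D = −12x³ + 24x² + 8x. Remainder: 24x² − 48x − 24.
Step 4: lead(24x² − 48x − 24) ÷ lead(D) = 24x² ÷ 3x² = 8. Subtract (8)·D = 24x² − 48x − 16. Remainder: −8.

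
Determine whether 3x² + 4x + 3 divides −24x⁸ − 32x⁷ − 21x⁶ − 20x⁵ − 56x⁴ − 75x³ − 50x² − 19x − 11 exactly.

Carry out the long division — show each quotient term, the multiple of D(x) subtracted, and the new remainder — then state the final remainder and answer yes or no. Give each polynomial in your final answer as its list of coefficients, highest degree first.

Step 1: lead(−24x⁸ − 32x⁷ − 21x⁶ − 20x⁵ − 56x⁴ − 75x³ − 50x² − 19x − 11) ÷ lead(D) = −24x⁸ ÷ 3x² = −8x⁶. Subtract (−8x⁶)·D = −24x⁸ − 32x⁷ − 24x⁶. Remainder: 3x⁶ − 20x⁵ − 56x⁴ − 75x³ − 50x² − 19x − 11.
Step 2: lead(3x⁶ − 20x⁵ − 56x⁴ − 75x³ − 50x² − 19x − 11) ÷ lead(D) = 3x⁶ ÷ 3x² = x⁴. Subtract (x⁴)·D = 3x⁶ + 4x⁵ + 3x⁴. Remainder: −24x⁵ − 59x⁴ − 75x³ − 50x² − 19x − 11.
Step 3: lead(−24x⁵ − 59x⁴ − 75x³ − 50x² − 19x − 11) ÷ lead(D) = −24x⁵ ÷ 3x² = −8x³. Subtract (−8x³)·D = −24x⁵ − 32x⁴ − 24x³. Remainder: −27x⁴ − 51x³ − 50x² − 19x − 11.
Step 4: lead(−27x⁴ − 51x³ − 50x² − 19x − 11) ÷ lead(D) = −27x⁴ ÷ 3x² = −9x². Subtract (−9x²)·D = −27x⁴ − 36x³ − 27x². Remainder: −15x³ − 23x² − 19x − 11.
Step 5: lead(−15x³ − 23x² − 19x − 11) ÷ lead(D) = −15x³ ÷ 3x² = −5x. Subtract (−5x)·D = −15x³ − 20x² − 15x. Remainder: −3x² − 4x − 11.
Step 6: lead(−3x² − 4x − 11) ÷ lead(D) = −3x² ÷ 3x² = −1. Subtract (−1)·D = −3x² − 4x − 3. Remainder: −8.

R = [-8], so D(x) is not a factor of P(x). no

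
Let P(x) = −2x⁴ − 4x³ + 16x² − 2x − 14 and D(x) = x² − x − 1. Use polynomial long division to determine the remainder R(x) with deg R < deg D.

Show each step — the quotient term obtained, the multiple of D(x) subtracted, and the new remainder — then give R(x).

Step 1: lead(−2x⁴ − 4x³ + 16x² − 2x − 14) ÷ lead(D) = −2x⁴ ÷ x² = −2x². Subtract (−2x²)·D = −2x⁴ + 2x³ + 2x². Remainder: −6x³ + 14x² − 2x − 14.
Step 2: lead(−6x³ + 14x² − 2x − 14) ÷ lead(D) = −6x³ ÷ x² = −6x. Subtract (−6x)·D = −6x³ + 6x² + 6x. Remainder: 8x² − 8x − 14.
Step 3: lead(8x² − 8x − 14) ÷ lead(D) = 8x² ÷ x² = 8. Subtract (8)·D = 8x² − 8x − 8. Remainder: −6.

R(x) = −6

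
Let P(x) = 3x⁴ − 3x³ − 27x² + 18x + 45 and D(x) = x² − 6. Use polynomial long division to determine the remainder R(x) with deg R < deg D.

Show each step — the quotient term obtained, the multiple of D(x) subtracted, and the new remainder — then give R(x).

Step 1: lead(3x⁴ − 3x³ − 27x² + 18x + 45) ÷ lead(D) = 3x⁴ ÷ x² = 3x². Subtract (3x²)·D = 3x⁴ − 18x². Remainder: −3x³ − 9x² + 18x + 45.
Step 2: lead(−3x³ − 9x² + 18x + 45) ÷ lead(D) = −3x³ ÷ x² = −3x. Subtract (−3x)·D = −3x³ + 18x. Remainder: −9x² + 45.
Step 3: lead(−9x² + 45) ÷ lead(D) = −9x² ÷ x² = −9. Subtract (−9)·D = −9x² + 54. Remainder: −9.

R(x) = −9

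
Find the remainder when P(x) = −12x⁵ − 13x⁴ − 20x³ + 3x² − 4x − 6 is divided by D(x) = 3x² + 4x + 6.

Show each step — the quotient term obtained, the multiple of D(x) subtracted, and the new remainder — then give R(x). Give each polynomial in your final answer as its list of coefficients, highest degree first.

Step 1: lead(−12x⁵ − 13x⁴ − 20x³ + 3x² − 4x − 6) ÷ lead(D) = −12x⁵ ÷ 3x² = −4x³. Subtract (−4x³)·D = −12x⁵ − 16x⁴ − 24x³. Remainder: 3x⁴ + 4x³ + 3x² − 4x − 6.
Step 2: lead(3x⁴ + 4x³ + 3x² − 4x − 6) ÷ lead(D) = 3x⁴ ÷ 3x² = x². Subtract (x²)·D = 3x⁴ + 4x³ + 6x². Remainder: −3x² − 4x − 6.
Step 3: lead(−3x² − 4x − 6) ÷ lead(D) = −3x² ÷ 3x² = −1. Subtract (−1)·D = −3x² − 4x − 6. Remainder: 0.

R = [0]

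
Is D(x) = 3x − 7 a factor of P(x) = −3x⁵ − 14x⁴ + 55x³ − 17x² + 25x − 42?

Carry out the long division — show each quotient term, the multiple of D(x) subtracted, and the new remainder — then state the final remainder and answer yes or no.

R(x) = 0, so D(x) is a factor of P(x). yes

Step 1: lead(−3x⁵ − 14x⁴ + 55x³ − 17x² + 25x − 42) ÷ lead(D) = −3x⁵ ÷ 3x = −x⁴. Subtract (−x⁴)·D = −3x⁵ + 7x⁴. Remainder: −21x⁴ + 55x³ − 17x² + 25x − 42.
Step 2: lead(−21x⁴ + 55x³ − 17x² + 25x − 42) ÷ lead(D) = −21x⁴ ÷ 3x = −7x³. Subtract (−7x³)·D = −21x⁴ + 49x³. Remainder: 6x³ − 17x² + 25x − 42.
Step 3: lead(6x³ − 17x² + 25x − 42) ÷ lead(D) = 6x³ ÷ 3x = 2x². Subtract (2x²)·D = 6x³ − 14x². Remainder: −3x² + 25x − 42.
Step 4: lead(−3x² + 25x − 42) ÷ lead(D) = −3x² ÷ 3x = −x. Subtract (−x)·D = −3x² + 7x. Remainder: 18x − 42.
Step 5: lead(18x − 42) ÷ lead(D) = 18x ÷ 3x = 6. Subtract (6)·D = 18x − 42. Remainder: 0.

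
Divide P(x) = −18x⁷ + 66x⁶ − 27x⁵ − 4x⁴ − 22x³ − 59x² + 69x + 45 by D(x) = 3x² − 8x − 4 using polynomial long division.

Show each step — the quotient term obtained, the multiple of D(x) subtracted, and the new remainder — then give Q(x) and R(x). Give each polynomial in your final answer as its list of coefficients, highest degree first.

Step 1: lead(−18x⁷ + 66x⁶ − 27x⁵ − 4x⁴ − 22x³ − 59x² + 69x + 45) ÷ lead(D) = −18x⁷ ÷ 3x² = −6x⁵. Subtract (−6x⁵)·D = −18x⁷ + 48x⁶ + 24x⁵. Remainder: 18x⁶ − 51x⁵ − 4x⁴ − 22x³ − 59x² + 69x + 45.
Step 2: lead(18x⁶ − 51x⁵ − 4x⁴ − 22x³ − 59x² + 69x + 45) ÷ lead(D) = 18x⁶ ÷ 3x² = 6x⁴. Subtract (6x⁴)·D = 18x⁶ − 48x⁵ − 24x⁴. Remainder: −3x⁵ + 20x⁴ − 22x³ − 59x² + 69x + 45.
Step 3: lead(−3x⁵ + 20x⁴ − 22x³ − 59x² + 69x + 45) ÷ lead(D) = −3x⁵ ÷ 3x² = −x³. Subtract (−x³)·D = −3x⁵ + 8x⁴ + 4x³. Remainder: 12x⁴ − 26x³ − 59x² + 69x + 45.
Step 4: lead(12x⁴ − 26x³ − 59x² + 69x + 45) ÷ lead(D) = 12x⁴ ÷ 3x² = 4x². Subtract (4x²)·D = 12x⁴ − 32x³ − 16x². Remainder: 6x³ − 43x² + 69x + 45.
Step 5: lead(6x³ − 43x² + 69x + 45) ÷ lead(D) = 6x³ ÷ 3x² = 2x. Subtract (2x)·D = 6x³ − 16x² − 8x. Remainder: −27x² + 77x + 45.
Step 6: lead(−27x² + 77x + 45) ÷ lead(D) = −27x² ÷ 3x² = −9. Subtract (−9)·D = −27x² + 72x + 36. Remainder: 5x + 9.

Q = [-6, 6, -1, 4, 2, -9]; R = [5, 9]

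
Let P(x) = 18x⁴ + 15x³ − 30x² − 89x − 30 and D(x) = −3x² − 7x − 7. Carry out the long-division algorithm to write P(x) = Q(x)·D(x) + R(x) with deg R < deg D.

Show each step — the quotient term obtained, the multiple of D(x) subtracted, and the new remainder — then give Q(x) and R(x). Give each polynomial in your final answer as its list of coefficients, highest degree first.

Step 1: lead(18x⁴ + 15x³ − 30x² − 89x − 30) ÷ lead(D) = 18x⁴ ÷ −3x² = −6x². Subtract (−6x²)·D = 18x⁴ + 42x³ + 42x². Remainder: −27x³ − 72x² − 89x − 30.
Step 2: lead(−27x³ − 72x² − 89x − 30) ÷ lead(D) = −27x³ ÷ −3x² = 9x. Subtract (9x)·D = −27x³ − 63x² − 63x. Remainder: −9x² − 26x − 30.
Step 3: lead(−9x² − 26x − 30) ÷ lead(D) = −9x² ÷ −3x² = 3. Subtract (3)·D = −9x² − 21x − 21. Remainder: −5x − 9.

Q = [-6, 9, 3]; R = [-5, -9]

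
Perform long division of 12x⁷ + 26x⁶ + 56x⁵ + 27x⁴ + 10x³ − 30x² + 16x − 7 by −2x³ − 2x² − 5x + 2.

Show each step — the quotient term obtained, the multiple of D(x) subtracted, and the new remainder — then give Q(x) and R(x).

Q(x) = −6x⁴ − 7x³ − 6x² + 4x − 1; R(x) = 3x − 5

Step 1: lead(12x⁷ + 26x⁶ + 56x⁵ + 27x⁴ + 10x³ − 30x² + 16x − 7) ÷ lead(D) = 12x⁷ ÷ −2x³ = −6x⁴. Subtract (−6x⁴)·D = 12x⁷ + 12x⁶ + 30x⁵ − 12x⁴. Remainder: 14x⁶ + 26x⁵ + 39x⁴ + 10x³ − 30x² + 16x − 7.
Step 2: lead(14x⁶ + 26x⁵ + 39x⁴ + 10x³ − 30x² + 16x − 7) ÷ lead(D) = 14x⁶ ÷ −2x³ = −7x³. Subtract (−7x³)·D = 14x⁶ + 14x⁵ + 35x⁴ − 14x³. Remainder: 12x⁵ + 4x⁴ + 24x³ − 30x² + 16x − 7.
Step 3: lead(12x⁵ + 4x⁴ + 24x³ − 30x² + 16x − 7) ÷ lead(D) = 12x⁵ ÷ −2x³ = −6x². Subtract (−6x²)·D = 12x⁵ + 12x⁴ + 30x³ − 12x². Remainder: −8x⁴ − 6x³ − 18x² + 16x − 7.
Step 4: lead(−8x⁴ − 6x³ − 18x² + 16x − 7) ÷ lead(D) = −8x⁴ ÷ −2x³ = 4x. Subtract (4x)·D = −8x⁴ − 8x³ − 20x² + 8x. Remainder: 2x³ + 2x² + 8x − 7.
Step 5: lead(2x³ + 2x² + 8x − 7) ÷ lead(D) = 2x³ ÷ −2x³ = −1. Subtract (−1)·D = 2x³ + 2x² + 5x − 2. Remainder: 3x − 5.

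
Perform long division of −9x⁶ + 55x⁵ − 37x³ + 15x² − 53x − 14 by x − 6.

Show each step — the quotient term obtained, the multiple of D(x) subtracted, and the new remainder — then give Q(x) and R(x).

Q(x) = −9x⁵ + x⁴ + 6x³ − x² + 9x + 1; R(x) = −8

Step 1: lead(−9x⁶ + 55x⁵ − 37x³ + 15x² − 53x − 14) ÷ lead(D) = −9x⁶ ÷ x = −9x⁵. Subtract (−9x⁵)·D = −9x⁶ + 54x⁵. Remainder: x⁵ − 37x³ + 15x² − 53x − 14.
Step 2: lead(x⁵ − 37x³ + 15x² − 53x − 14) ÷ lead(D) = x⁵ ÷ x = x⁴. Subtract (x⁴)·D = x⁵ − 6x⁴. Remainder: 6x⁴ − 37x³ + 15x² − 53x − 14.
Step 3: lead(6x⁴ − 37x³ + 15x² − 53x − 14) ÷ lead(D) = 6x⁴ ÷ x = 6x³. Subtract (6x³)·D = 6x⁴ − 36x³. Remainder: −x³ + 15x² − 53x − 14.
Step 4: lead(−x³ + 15x² − 53x − 14) ÷ lead(D) = −x³ ÷ x = −x². Subtract (−x²)·D = −x³ + 6x². Remainder: 9x² − 53x − 14.
Step 5: lead(9x² − 53x − 14) ÷ lead(D) = 9x² ÷ x = 9x. Subtract (9x)·D = 9x² − 54x. Remainder: x − 14.
Step 6: lead(x − 14) ÷ lead(D) = x ÷ x = 1. Subtract (1)·D = x − 6. Remainder: −8.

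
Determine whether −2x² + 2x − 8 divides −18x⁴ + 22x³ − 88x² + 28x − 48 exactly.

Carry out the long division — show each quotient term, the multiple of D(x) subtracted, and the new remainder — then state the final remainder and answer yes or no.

R(x) = 0, so D(x) is a factor of P(x). yes

Step 1: lead(−18x⁴ + 22x³ − 88x² + 28x − 48) ÷ lead(D) = −18x⁴ ÷ −2x² = 9x². Subtract (9x²)·D = −18x⁴ + 18x³ − 72x². Remainder: 4x³ − 16x² + 28x − 48.
Step 2: lead(4x³ − 16x² + 28x − 48) ÷ lead(D) = 4x³ ÷ −2x² = −2x. Subtract (−2x)·D = 4x³ − 4x² + 16x. Remainder: −12x² + 12x − 48.
Step 3: lead(−12x² + 12x − 48) ÷ lead(D) = −12x² ÷ −2x² = 6. Subtract (6)·D = −12x² + 12x − 48. Remainder: 0.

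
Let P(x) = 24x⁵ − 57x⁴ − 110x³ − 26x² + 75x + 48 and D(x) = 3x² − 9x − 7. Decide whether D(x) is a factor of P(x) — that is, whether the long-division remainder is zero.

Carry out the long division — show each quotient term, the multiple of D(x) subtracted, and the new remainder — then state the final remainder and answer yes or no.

Step 1: lead(24x⁵ − 57x⁴ − 110x³ − 26x² + 75x + 48) ÷ lead(D) = 24x⁵ ÷ 3x² = 8x³. Subtract (8x³)·D = 24x⁵ − 72x⁴ − 56x³. Remainder: 15x⁴ − 54x³ − 26x² + 75x + 48.
Step 2: lead(15x⁴ − 54x³ − 26x² + 75x + 48) ÷ lead(D) = 15x⁴ ÷ 3x² = 5x². Subtract (5x²)·D = 15x⁴ − 45x³ − 35x². Remainder: −9x³ + 9x² + 75x + 48.
Step 3: lead(−9x³ + 9x² + 75x + 48) ÷ lead(D) = −9x³ ÷ 3x² = −3x. Subtract (−3x)·D = −9x³ + 27x² + 21x. Remainder: −18x² + 54x + 48.
Step 4: lead(−18x² + 54x + 48) ÷ lead(D) = −18x² ÷ 3x² = −6. Subtract (−6)·D = −18x² + 54x + 42. Remainder: 6.

R(x) = 6, so D(x) is not a factor of P(x). no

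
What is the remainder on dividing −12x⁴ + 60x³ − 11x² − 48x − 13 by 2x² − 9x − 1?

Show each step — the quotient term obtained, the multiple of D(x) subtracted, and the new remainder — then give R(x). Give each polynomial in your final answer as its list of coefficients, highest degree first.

R = [-8]

Step 1: lead(−12x⁴ + 60x³ − 11x² − 48x − 13) ÷ lead(D) = −12x⁴ ÷ 2x² = −6x². Subtract (−6x²)·D = −12x⁴ + 54x³ + 6x². Remainder: 6x³ − 17x² − 48x − 13.
Step 2: lead(6x³ − 17x² − 48x − 13) ÷ lead(D) = 6x³ ÷ 2x² = 3x. Subtract (3x)·D = 6x³ − 27x² − 3x. Remainder: 10x² − 45x − 13.
Step 3: lead(10x² − 45x − 13) ÷ lead(D) = 10x² ÷ 2x² = 5. Subtract (5)·D = 10x² − 45x − 5. Remainder: −8.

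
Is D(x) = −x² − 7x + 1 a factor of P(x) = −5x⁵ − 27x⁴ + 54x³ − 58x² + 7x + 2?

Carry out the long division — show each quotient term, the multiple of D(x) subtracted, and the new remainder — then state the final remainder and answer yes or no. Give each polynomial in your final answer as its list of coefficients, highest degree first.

Step 1: lead(−5x⁵ − 27x⁴ + 54x³ − 58x² + 7x + 2) ÷ lead(D) = −5x⁵ ÷ −x² = 5x³. Subtract (5x³)·D = −5x⁵ − 35x⁴ + 5x³. Remainder: 8x⁴ + 49x³ − 58x² + 7x + 2.
Step 2: lead(8x⁴ + 49x³ − 58x² + 7x + 2) ÷ lead(D) = 8x⁴ ÷ −x² = −8x². Subtract (−8x²)·D = 8x⁴ + 56x³ − 8x². Remainder: −7x³ − 50x² + 7x + 2.
Step 3: lead(−7x³ − 50x² + 7x + 2) ÷ lead(D) = −7x³ ÷ −x² = 7x. Subtract (7x)·D = −7x³ − 49x² + 7x. Remainder: −x² + 2.
Step 4: lead(−x² + 2) ÷ lead(D) = −x² ÷ −x² = 1. Subtract (1)·D = −x² − 7x + 1. Remainder: 7x + 1.

R = [7, 1], so D(x) is not a factor of P(x). no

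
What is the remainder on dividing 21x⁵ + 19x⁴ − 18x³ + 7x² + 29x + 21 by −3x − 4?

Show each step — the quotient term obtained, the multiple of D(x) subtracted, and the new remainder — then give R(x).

Step 1: lead(21x⁵ + 19x⁴ − 18x³ + 7x² + 29x + 21) ÷ lead(D) = 21x⁵ ÷ −3x = −7x⁴. Subtract (−7x⁴)·D = 21x⁵ + 28x⁴. Remainder: −9x⁴ − 18x³ + 7x² + 29x + 21.
Step 2: lead(−9x⁴ − 18x³ + 7x² + 29x + 21) ÷ lead(D) = −9x⁴ ÷ −3x = 3x³. Subtract (3x³)·D = −9x⁴ − 12x³. Remainder: −6x³ + 7x² + 29x + 21.
Step 3: lead(−6x³ + 7x² + 29x + 21) ÷ lead(D) = −6x³ ÷ −3x = 2x². Subtract (2x²)·D = −6x³ − 8x². Remainder: 15x² + 29x + 21.
Step 4: lead(15x² + 29x + 21) ÷ lead(D) = 15x² ÷ −3x = −5x. Subtract (−5x)·D = 15x² + 20x. Remainder: 9x + 21.
Step 5: lead(9x + 21) ÷ lead(D) = 9x ÷ −3x = −3. Subtract (−3)·D = 9x + 12. Remainder: 9.

R(x) = 9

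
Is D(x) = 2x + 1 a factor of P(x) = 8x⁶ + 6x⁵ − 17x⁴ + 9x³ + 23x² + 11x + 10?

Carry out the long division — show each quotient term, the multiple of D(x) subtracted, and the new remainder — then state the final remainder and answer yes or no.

Step 1: lead(8x⁶ + 6x⁵ − 17x⁴ + 9x³ + 23x² + 11x + 10) ÷ lead(D) = 8x⁶ ÷ 2x = 4x⁵. Subtract (4x⁵)·D = 8x⁶ + 4x⁵. Remainder: 2x⁵ − 17x⁴ + 9x³ + 23x² + 11x + 10.
Step 2: lead(2x⁵ − 17x⁴ + 9x³ + 23x² + 11x + 10) ÷ lead(D) = 2x⁵ ÷ 2x = x⁴. Subtract (x⁴)·D = 2x⁵ + x⁴. Remainder: −18x⁴ + 9x³ + 23x² + 11x + 10.
Step 3: lead(−18x⁴ + 9x³ + 23x² + 11x + 10) ÷ lead(D) = −18x⁴ ÷ 2x = −9x³. Subtract (−9x³)·D = −18x⁴ − 9x³. Remainder: 18x³ + 23x² + 11x + 10.
Step 4: lead(18x³ + 23x² + 11x + 10) ÷ lead(D) = 18x³ ÷ 2x = 9x². Subtract (9x²)·D = 18x³ + 9x². Remainder: 14x² + 11x + 10.
Step 5: lead(14x² + 11x + 10) ÷ lead(D) = 14x² ÷ 2x = 7x. Subtract (7x)·D = 14x² + 7x. Remainder: 4x + 10.
Step 6: lead(4x + 10) ÷ lead(D) = 4x ÷ 2x = 2. Subtract (2)·D = 4x + 2. Remainder: 8.

R(x) = 8, so D(x) is not a factor of P(x). no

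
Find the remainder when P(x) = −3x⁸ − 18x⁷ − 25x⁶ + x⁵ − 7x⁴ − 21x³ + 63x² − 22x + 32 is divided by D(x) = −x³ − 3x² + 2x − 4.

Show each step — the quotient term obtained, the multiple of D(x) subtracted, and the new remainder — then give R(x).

Step 1: lead(−3x⁸ − 18x⁷ − 25x⁶ + x⁵ − 7x⁴ − 21x³ + 63x² − 22x + 32) ÷ lead(D) = −3x⁸ ÷ −x³ = 3x⁵. Subtract (3x⁵)·D = −3x⁸ − 9x⁷ + 6x⁶ − 12x⁵. Remainder: −9x⁷ − 31x⁶ + 13x⁵ − 7x⁴ − 21x³ + 63x² − 22x + 32.
Step 2: lead(−9x⁷ − 31x⁶ + 13x⁵ − 7x⁴ − 21x³ + 63x² − 22x + 32) ÷ lead(D) = −9x⁷ ÷ −x³ = 9x⁴. Subtract (9x⁴)·D = −9x⁷ − 27x⁶ + 18x⁵ − 36x⁴. Remainder: −4x⁶ − 5x⁵ + 29x⁴ − 21x³ + 63x² − 22x + 32.
Step 3: lead(−4x⁶ − 5x⁵ + 29x⁴ − 21x³ + 63x² − 22x + 32) ÷ lead(D) = −4x⁶ ÷ −x³ = 4x³. Subtract (4x³)·D = −4x⁶ − 12x⁵ + 8x⁴ − 16x³. Remainder: 7x⁵ + 21x⁴ − 5x³ + 63x² − 22x + 32.
Step 4: lead(7x⁵ + 21x⁴ − 5x³ + 63x² − 22x + 32) ÷ lead(D) = 7x⁵ ÷ −x³ = −7x². Subtract (−7x²)·D = 7x⁵ + 21x⁴ − 14x³ + 28x². Remainder: 9x³ + 35x² − 22x + 32.
Step 5: lead(9x³ + 35x² − 22x + 32) ÷ lead(D) = 9x³ ÷ −x³ = −9. Subtract (−9)·D = 9x³ + 27x² − 18x + 36. Remainder: 8x² − 4x − 4.

R(x) = 8x² − 4x − 4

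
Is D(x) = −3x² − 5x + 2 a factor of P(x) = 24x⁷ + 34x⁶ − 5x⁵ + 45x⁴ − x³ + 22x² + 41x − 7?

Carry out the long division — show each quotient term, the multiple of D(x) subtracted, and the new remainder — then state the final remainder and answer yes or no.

R(x) = 8x + 7, so D(x) is not a factor of P(x). no

Step 1: lead(24x⁷ + 34x⁶ − 5x⁵ + 45x⁴ − x³ + 22x² + 41x − 7) ÷ lead(D) = 24x⁷ ÷ −3x² = −8x⁵. Subtract (−8x⁵)·D = 24x⁷ + 40x⁶ − 16x⁵. Remainder: −6x⁶ + 11x⁵ + 45x⁴ − x³ + 22x² + 41x − 7.
Step 2: lead(−6x⁶ + 11x⁵ + 45x⁴ − x³ + 22x² + 41x − 7) ÷ lead(D) = −6x⁶ ÷ −3x² = 2x⁴. Subtract (2x⁴)·D = −6x⁶ − 10x⁵ + 4x⁴. Remainder: 21x⁵ + 41x⁴ − x³ + 22x² + 41x − 7.
Step 3: lead(21x⁵ + 41x⁴ − x³ + 22x² + 41x − 7) ÷ lead(D) = 21x⁵ ÷ −3x² = −7x³. Subtract (−7x³)·D = 21x⁵ + 35x⁴ − 14x³. Remainder: 6x⁴ + 13x³ + 22x² + 41x − 7.
Step 4: lead(6x⁴ + 13x³ + 22x² + 41x − 7) ÷ lead(D) = 6x⁴ ÷ −3x² = −2x². Subtract (−2x²)·D = 6x⁴ + 10x³ − 4x². Remainder: 3x³ + 26x² + 41x − 7.
Step 5: lead(3x³ + 26x² + 41x − 7) ÷ lead(D) = 3x³ ÷ −3x² = −x. Subtract (−x)·D = 3x³ + 5x² − 2x. Remainder: 21x² + 43x − 7.
Step 6: lead(21x² + 43x − 7) ÷ lead(D) = 21x² ÷ −3x² = −7. Subtract (−7)·D = 21x² + 35x − 14. Remainder: 8x + 7.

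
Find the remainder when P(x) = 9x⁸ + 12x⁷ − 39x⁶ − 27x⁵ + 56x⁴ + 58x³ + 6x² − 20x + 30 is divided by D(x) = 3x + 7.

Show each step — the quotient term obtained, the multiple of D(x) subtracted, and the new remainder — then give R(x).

R(x) = −5

Step 1: lead(9x⁸ + 12x⁷ − 39x⁶ − 27x⁵ + 56x⁴ + 58x³ + 6x² − 20x + 30) ÷ lead(D) = 9x⁸ ÷ 3x = 3x⁷. Subtract (3x⁷)·D = 9x⁸ + 21x⁷. Remainder: −9x⁷ − 39x⁶ − 27x⁵ + 56x⁴ + 58x³ + 6x² − 20x + 30.
Step 2: lead(−9x⁷ − 39x⁶ − 27x⁵ + 56x⁴ + 58x³ + 6x² − 20x + 30) ÷ lead(D) = −9x⁷ ÷ 3x = −3x⁶. Subtract (−3x⁶)·D = −9x⁷ − 21x⁶. Remainder: −18x⁶ − 27x⁵ + 56x⁴ + 58x³ + 6x² − 20x + 30.
Step 3: lead(−18x⁶ − 27x⁵ + 56x⁴ + 58x³ + 6x² − 20x + 30) ÷ lead(D) = −18x⁶ ÷ 3x = −6x⁵. Subtract (−6x⁵)·D = −18x⁶ − 42x⁵. Remainder: 15x⁵ + 56x⁴ + 58x³ + 6x² − 20x + 30.
Step 4: lead(15x⁵ + 56x⁴ + 58x³ + 6x² − 20x + 30) ÷ lead(D) = 15x⁵ ÷ 3x = 5x⁴. Subtract (5x⁴)·D = 15x⁵ + 35x⁴. Remainder: 21x⁴ + 58x³ + 6x² − 20x + 30.
Step 5: lead(21x⁴ + 58x³ + 6x² − 20x + 30) ÷ lead(D) = 21x⁴ ÷ 3x = 7x³. Subtract (7x³)·D = 21x⁴ + 49x³. Remainder: 9x³ + 6x² − 20x + 30.
Step 6: lead(9x³ + 6x² − 20x + 30) ÷ lead(D) = 9x³ ÷ 3x = 3x². Subtract (3x²)·D = 9x³ + 21x². Remainder: −15x² − 20x + 30.
Step 7: lead(−15x² − 20x + 30) ÷ lead(D) = −15x² ÷ 3x = −5x. Subtract (−5x)·D = −15x² − 35x. Remainder: 15x + 30.
Step 8: lead(15x + 30) ÷ lead(D) = 15x ÷ 3x = 5. Subtract (5)·D = 15x + 35. Remainder: −5.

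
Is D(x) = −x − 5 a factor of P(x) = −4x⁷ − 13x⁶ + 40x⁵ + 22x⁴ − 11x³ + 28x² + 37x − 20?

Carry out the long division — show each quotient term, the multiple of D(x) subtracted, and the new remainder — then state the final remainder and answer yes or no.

R(x) = −5, so D(x) is not a factor of P(x). no

Step 1: lead(−4x⁷ − 13x⁶ + 40x⁵ + 22x⁴ − 11x³ + 28x² + 37x − 20) ÷ lead(D) = −4x⁷ ÷ −x = 4x⁶. Subtract (4x⁶)·D = −4x⁷ − 20x⁶. Remainder: 7x⁶ + 40x⁵ + 22x⁴ − 11x³ + 28x² + 37x − 20.
Step 2: lead(7x⁶ + 40x⁵ + 22x⁴ − 11x³ + 28x² + 37x − 20) ÷ lead(D) = 7x⁶ ÷ −x = −7x⁵. Subtract (−7x⁵)·D = 7x⁶ + 35x⁵. Remainder: 5x⁵ + 22x⁴ − 11x³ + 28x² + 37x − 20.
Step 3: lead(5x⁵ + 22x⁴ − 11x³ + 28x² + 37x − 20) ÷ lead(D) = 5x⁵ ÷ −x = −5x⁴. Subtract (−5x⁴)·D = 5x⁵ + 25x⁴. Remainder: −3x⁴ − 11x³ + 28x² + 37x − 20.
Step 4: lead(−3x⁴ − 11x³ + 28x² + 37x − 20) ÷ lead(D) = −3x⁴ ÷ −x = 3x³. Subtract (3x³)·D = −3x⁴ − 15x³. Remainder: 4x³ + 28x² + 37x − 20.
Step 5: lead(4x³ + 28x² + 37x − 20) ÷ lead(D) = 4x³ ÷ −x = −4x². Subtract (−4x²)·D = 4x³ + 20x². Remainder: 8x² + 37x − 20.
Step 6: lead(8x² + 37x − 20) ÷ lead(D) = 8x² ÷ −x = −8x. Subtract (−8x)·D = 8x² + 40x. Remainder: −3x − 20.
Step 7: lead(−3x − 20) ÷ lead(D) = −3x ÷ −x = 3. Subtract (3)·D = −3x − 15. Remainder: −5.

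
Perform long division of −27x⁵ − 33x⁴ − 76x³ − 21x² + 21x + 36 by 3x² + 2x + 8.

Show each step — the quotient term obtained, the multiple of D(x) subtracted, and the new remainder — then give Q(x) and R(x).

Step 1: lead(−27x⁵ − 33x⁴ − 76x³ − 21x² + 21x + 36) ÷ lead(D) = −27x⁵ ÷ 3x² = −9x³. Subtract (−9x³)·D = −27x⁵ − 18x⁴ − 72x³. Remainder: −15x⁴ − 4x³ − 21x² + 21x + 36.
Step 2: lead(−15x⁴ − 4x³ − 21x² + 21x + 36) ÷ lead(D) = −15x⁴ ÷ 3x² = −5x². Subtract (−5x²)·D = −15x⁴ − 10x³ − 40x². Remainder: 6x³ + 19x² + 21x + 36.
Step 3: lead(6x³ + 19x² + 21x + 36) ÷ lead(D) = 6x³ ÷ 3x² = 2x. Subtract (2x)·D = 6x³ + 4x² + 16x. Remainder: 15x² + 5x + 36.
Step 4: lead(15x² + 5x + 36) ÷ lead(D) = 15x² ÷ 3x² = 5. Subtract (5)·D = 15x² + 10x + 40. Remainder: −5x − 4.

Q(x) = −9x³ − 5x² + 2x + 5; R(x) = −5x − 4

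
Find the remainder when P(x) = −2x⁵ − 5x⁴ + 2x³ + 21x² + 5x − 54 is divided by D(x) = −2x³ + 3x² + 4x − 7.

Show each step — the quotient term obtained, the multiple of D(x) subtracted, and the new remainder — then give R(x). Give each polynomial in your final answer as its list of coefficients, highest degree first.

R = [-9, 5, -5]

Step 1: lead(−2x⁵ − 5x⁴ + 2x³ + 21x² + 5x − 54) ÷ lead(D) = −2x⁵ ÷ −2x³ = x². Subtract (x²)·D = −2x⁵ + 3x⁴ + 4x³ − 7x². Remainder: −8x⁴ − 2x³ + 28x² + 5x − 54.
Step 2: lead(−8x⁴ − 2x³ + 28x² + 5x − 54) ÷ lead(D) = −8x⁴ ÷ −2x³ = 4x. Subtract (4x)·D = −8x⁴ + 12x³ + 16x² − 28x. Remainder: −14x³ + 12x² + 33x − 54.
Step 3: lead(−14x³ + 12x² + 33x − 54) ÷ lead(D) = −14x³ ÷ −2x³ = 7. Subtract (7)·D = −14x³ + 21x² + 28x − 49. Remainder: −9x² + 5x − 5.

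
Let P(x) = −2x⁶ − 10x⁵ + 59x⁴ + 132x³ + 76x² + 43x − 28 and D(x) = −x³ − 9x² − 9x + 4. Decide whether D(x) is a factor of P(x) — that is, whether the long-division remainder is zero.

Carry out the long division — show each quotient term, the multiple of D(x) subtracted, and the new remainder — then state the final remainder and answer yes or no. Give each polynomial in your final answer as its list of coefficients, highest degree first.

R = [0], so D(x) is a factor of P(x). yes

Step 1: lead(−2x⁶ − 10x⁵ + 59x⁴ + 132x³ + 76x² + 43x − 28) ÷ lead(D) = −2x⁶ ÷ −x³ = 2x³. Subtract (2x³)·D = −2x⁶ − 18x⁵ − 18x⁴ + 8x³. Remainder: 8x⁵ + 77x⁴ + 124x³ + 76x² + 43x − 28.
Step 2: lead(8x⁵ + 77x⁴ + 124x³ + 76x² + 43x − 28) ÷ lead(D) = 8x⁵ ÷ −x³ = −8x². Subtract (−8x²)·D = 8x⁵ + 72x⁴ + 72x³ − 32x². Remainder: 5x⁴ + 52x³ + 108x² + 43x − 28.
Step 3: lead(5x⁴ + 52x³ + 108x² + 43x − 28) ÷ lead(D) = 5x⁴ ÷ −x³ = −5x. Subtract (−5x)·D = 5x⁴ + 45x³ + 45x² − 20x. Remainder: 7x³ + 63x² + 63x − 28.
Step 4: lead(7x³ + 63x² + 63x − 28) ÷ lead(D) = 7x³ ÷ −x³ = −7. Subtract (−7)·D = 7x³ + 63x² + 63x − 28. Remainder: 0.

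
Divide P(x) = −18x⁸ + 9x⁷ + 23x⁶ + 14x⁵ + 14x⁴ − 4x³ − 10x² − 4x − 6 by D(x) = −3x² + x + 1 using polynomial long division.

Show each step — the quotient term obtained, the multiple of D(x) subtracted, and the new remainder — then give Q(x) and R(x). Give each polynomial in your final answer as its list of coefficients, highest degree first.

Step 1: lead(−18x⁸ + 9x⁷ + 23x⁶ + 14x⁵ + 14x⁴ − 4x³ − 10x² − 4x − 6) ÷ lead(D) = −18x⁸ ÷ −3x² = 6x⁶. Subtract (6x⁶)·D = −18x⁸ + 6x⁷ + 6x⁶. Remainder: 3x⁷ + 17x⁶ + 14x⁵ + 14x⁴ − 4x³ − 10x² − 4x − 6.
Step 2: lead(3x⁷ + 17x⁶ + 14x⁵ + 14x⁴ − 4x³ − 10x² − 4x − 6) ÷ lead(D) = 3x⁷ ÷ −3x² = −x⁵. Subtract (−x⁵)·D = 3x⁷ − x⁶ − x⁵. Remainder: 18x⁶ + 15x⁵ + 14x⁴ − 4x³ − 10x² − 4x − 6.
Step 3: lead(18x⁶ + 15x⁵ + 14x⁴ − 4x³ − 10x² − 4x − 6) ÷ lead(D) = 18x⁶ ÷ −3x² = −6x⁴. Subtract (−6x⁴)·D = 18x⁶ − 6x⁵ − 6x⁴. Remainder: 21x⁵ + 20x⁴ − 4x³ − 10x² − 4x − 6.
Step 4: lead(21x⁵ + 20x⁴ − 4x³ − 10x² − 4x − 6) ÷ lead(D) = 21x⁵ ÷ −3x² = −7x³. Subtract (−7x³)·D = 21x⁵ − 7x⁴ − 7x³. Remainder: 27x⁴ + 3x³ − 10x² − 4x − 6.
Step 5: lead(27x⁴ + 3x³ − 10x² − 4x − 6) ÷ lead(D) = 27x⁴ ÷ −3x² = −9x². Subtract (−9x²)·D = 27x⁴ − 9x³ − 9x². Remainder: 12x³ − x² − 4x − 6.
Step 6: lead(12x³ − x² − 4x − 6) ÷ lead(D) = 12x³ ÷ −3x² = −4x. Subtract (−4x)·D = 12x³ − 4x² − 4x. Remainder: 3x² − 6.
Step 7: lead(3x² − 6) ÷ lead(D) = 3x² ÷ −3x² = −1. Subtract (−1)·D = 3x² − x − 1. Remainder: x − 5.

Q = [6, -1, -6, -7, -9, -4, -1]; R = [1, -5]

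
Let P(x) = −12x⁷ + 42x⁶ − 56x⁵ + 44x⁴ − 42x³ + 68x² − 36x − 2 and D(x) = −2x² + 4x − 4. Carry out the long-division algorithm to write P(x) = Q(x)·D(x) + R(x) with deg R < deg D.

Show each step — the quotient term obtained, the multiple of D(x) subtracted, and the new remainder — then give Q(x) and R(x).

Q(x) = 6x⁵ − 9x⁴ − 2x³ − 8x² + 9x; R(x) = −2

Step 1: lead(−12x⁷ + 42x⁶ − 56x⁵ + 44x⁴ − 42x³ + 68x² − 36x − 2) ÷ lead(D) = −12x⁷ ÷ −2x² = 6x⁵. Subtract (6x⁵)·D = −12x⁷ + 24x⁶ − 24x⁵. Remainder: 18x⁶ − 32x⁵ + 44x⁴ − 42x³ + 68x² − 36x − 2.
Step 2: lead(18x⁶ − 32x⁵ + 44x⁴ − 42x³ + 68x² − 36x − 2) ÷ lead(D) = 18x⁶ ÷ −2x² = −9x⁴. Subtract (−9x⁴)·D = 18x⁶ − 36x⁵ + 36x⁴. Remainder: 4x⁵ + 8x⁴ − 42x³ + 68x² − 36x − 2.
Step 3: lead(4x⁵ + 8x⁴ − 42x³ + 68x² − 36x − 2) ÷ lead(D) = 4x⁵ ÷ −2x² = −2x³. Subtract (−2x³)·D = 4x⁵ − 8x⁴ + 8x³. Remainder: 16x⁴ − 50x³ + 68x² − 36x − 2.
Step 4: lead(16x⁴ − 50x³ + 68x² − 36x − 2) ÷ lead(D) = 16x⁴ ÷ −2x² = −8x². Subtract (−8x²)·D = 16x⁴ − 32x³ + 32x². Remainder: −18x³ + 36x² − 36x − 2.
Step 5: lead(−18x³ + 36x² − 36x − 2) ÷ lead(D) = −18x³ ÷ −2x² = 9x. Subtract (9x)·D = −18x³ + 36x² − 36x. Remainder: −2.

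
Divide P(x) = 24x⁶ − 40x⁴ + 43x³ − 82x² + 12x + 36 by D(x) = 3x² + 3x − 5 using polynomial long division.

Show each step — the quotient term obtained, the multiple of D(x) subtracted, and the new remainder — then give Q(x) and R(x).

Step 1: lead(24x⁶ − 40x⁴ + 43x³ − 82x² + 12x + 36) ÷ lead(D) = 24x⁶ ÷ 3x² = 8x⁴. Subtract (8x⁴)·D = 24x⁶ + 24x⁵ − 40x⁴. Remainder: −24x⁵ + 43x³ − 82x² + 12x + 36.
Step 2: lead(−24x⁵ + 43x³ − 82x² + 12x + 36) ÷ lead(D) = −24x⁵ ÷ 3x² = −8x³. Subtract (−8x³)·D = −24x⁵ − 24x⁴ + 40x³. Remainder: 24x⁴ + 3x³ − 82x² + 12x + 36.
Step 3: lead(24x⁴ + 3x³ − 82x² + 12x + 36) ÷ lead(D) = 24x⁴ ÷ 3x² = 8x². Subtract (8x²)·D = 24x⁴ + 24x³ − 40x². Remainder: −21x³ − 42x² + 12x + 36.
Step 4: lead(−21x³ − 42x² + 12x + 36) ÷ lead(D) = −21x³ ÷ 3x² = −7x. Subtract (−7x)·D = −21x³ − 21x² + 35x. Remainder: −21x² − 23x + 36.
Step 5: lead(−21x² − 23x + 36) ÷ lead(D) = −21x² ÷ 3x² = −7. Subtract (−7)·D = −21x² − 21x + 35. Remainder: −2x + 1.

Q(x) = 8x⁴ − 8x³ + 8x² − 7x − 7; R(x) = −2x + 1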